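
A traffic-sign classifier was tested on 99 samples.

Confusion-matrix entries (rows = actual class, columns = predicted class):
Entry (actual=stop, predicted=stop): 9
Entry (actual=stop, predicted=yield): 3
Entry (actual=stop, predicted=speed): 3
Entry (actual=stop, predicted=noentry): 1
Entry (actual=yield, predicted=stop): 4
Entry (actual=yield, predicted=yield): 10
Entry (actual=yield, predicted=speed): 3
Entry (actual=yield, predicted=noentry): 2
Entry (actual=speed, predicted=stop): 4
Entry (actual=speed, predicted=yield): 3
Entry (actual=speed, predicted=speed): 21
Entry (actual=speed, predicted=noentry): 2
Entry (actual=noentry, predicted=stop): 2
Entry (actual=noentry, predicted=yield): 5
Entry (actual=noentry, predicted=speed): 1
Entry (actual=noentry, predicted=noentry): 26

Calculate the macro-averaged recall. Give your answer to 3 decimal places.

Per-class recall (TP/(TP+FN)):
  stop: TP=9, FN=3+3+1=7 → 9/16 = 0.5625
  yield: TP=10, FN=4+3+2=9 → 10/19 = 0.5263
  speed: TP=21, FN=4+3+2=9 → 21/30 = 0.7000
  noentry: TP=26, FN=2+5+1=8 → 26/34 = 0.7647
Macro-recall = mean = (0.5625 + 0.5263 + 0.7000 + 0.7647) / 4 = 0.638

0.638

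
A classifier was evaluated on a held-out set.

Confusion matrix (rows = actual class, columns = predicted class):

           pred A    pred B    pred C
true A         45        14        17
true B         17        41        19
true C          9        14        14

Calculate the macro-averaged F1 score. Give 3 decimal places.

Per-class F1 score (2·TP/(2·TP+FP+FN)):
  A: TP=45, FP=17+9=26, FN=14+17=31 → 90/147 = 0.6122
  B: TP=41, FP=14+14=28, FN=17+19=36 → 82/146 = 0.5616
  C: TP=14, FP=17+19=36, FN=9+14=23 → 28/87 = 0.3218
Macro-F1 score = mean = (0.6122 + 0.5616 + 0.3218) / 3 = 0.499

0.499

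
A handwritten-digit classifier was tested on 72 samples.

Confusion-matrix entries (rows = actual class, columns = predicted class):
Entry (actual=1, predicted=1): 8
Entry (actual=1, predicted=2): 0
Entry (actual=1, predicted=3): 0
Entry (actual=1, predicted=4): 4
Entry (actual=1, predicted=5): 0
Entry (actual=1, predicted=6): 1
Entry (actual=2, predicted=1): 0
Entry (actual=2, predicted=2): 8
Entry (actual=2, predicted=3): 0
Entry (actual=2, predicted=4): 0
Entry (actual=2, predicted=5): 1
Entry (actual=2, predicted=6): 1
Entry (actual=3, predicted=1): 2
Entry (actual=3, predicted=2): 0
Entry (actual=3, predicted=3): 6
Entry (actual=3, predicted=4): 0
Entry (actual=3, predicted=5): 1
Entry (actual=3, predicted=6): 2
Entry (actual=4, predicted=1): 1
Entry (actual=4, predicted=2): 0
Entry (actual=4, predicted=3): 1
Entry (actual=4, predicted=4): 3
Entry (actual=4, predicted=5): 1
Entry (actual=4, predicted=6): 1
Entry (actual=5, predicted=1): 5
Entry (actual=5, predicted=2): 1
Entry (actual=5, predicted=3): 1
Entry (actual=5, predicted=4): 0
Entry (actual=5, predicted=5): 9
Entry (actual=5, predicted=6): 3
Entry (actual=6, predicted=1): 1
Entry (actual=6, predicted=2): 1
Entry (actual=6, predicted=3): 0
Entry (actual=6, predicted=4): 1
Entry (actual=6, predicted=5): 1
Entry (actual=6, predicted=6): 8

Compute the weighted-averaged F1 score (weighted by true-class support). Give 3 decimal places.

Per-class F1 score (2·TP/(2·TP+FP+FN)):
  1: TP=8, FP=0+2+1+5+1=9, FN=0+0+4+0+1=5 → 16/30 = 0.5333
  2: TP=8, FP=0+0+0+1+1=2, FN=0+0+0+1+1=2 → 16/20 = 0.8000
  3: TP=6, FP=0+0+1+1+0=2, FN=2+0+0+1+2=5 → 12/19 = 0.6316
  4: TP=3, FP=4+0+0+0+1=5, FN=1+0+1+1+1=4 → 6/15 = 0.4000
  5: TP=9, FP=0+1+1+1+1=4, FN=5+1+1+0+3=10 → 18/32 = 0.5625
  6: TP=8, FP=1+1+2+1+3=8, FN=1+1+0+1+1=4 → 16/28 = 0.5714
Weighted-F1 score = Σ (supportᵢ/N)·F1 scoreᵢ with N=72: (13/72)·0.5333 + (10/72)·0.8000 + (11/72)·0.6316 + (7/72)·0.4000 + (19/72)·0.5625 + (12/72)·0.5714 = 0.586

0.586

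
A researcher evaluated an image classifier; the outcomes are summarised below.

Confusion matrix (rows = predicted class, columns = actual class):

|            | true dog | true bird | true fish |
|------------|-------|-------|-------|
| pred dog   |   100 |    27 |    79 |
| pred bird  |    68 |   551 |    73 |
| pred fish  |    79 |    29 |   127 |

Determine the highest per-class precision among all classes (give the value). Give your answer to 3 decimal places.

0.796

Per-class precision (TP/(TP+FP)):
  dog: TP=100, FP=27+79=106 → 100/206 = 0.4854
  bird: TP=551, FP=68+73=141 → 551/692 = 0.7962
  fish: TP=127, FP=79+29=108 → 127/235 = 0.5404
Highest is class 'bird' with precision = 0.796.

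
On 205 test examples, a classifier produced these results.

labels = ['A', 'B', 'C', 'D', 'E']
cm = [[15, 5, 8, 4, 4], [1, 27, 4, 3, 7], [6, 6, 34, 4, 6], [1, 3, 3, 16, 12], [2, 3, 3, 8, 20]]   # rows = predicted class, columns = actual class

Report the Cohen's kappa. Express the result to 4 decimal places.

0.4288

Observed agreement pₒ = trace/N = 112/205 = 0.54634
Expected agreement pₑ = Σ (rowᵢ·colᵢ)/N² = (25·36 + 44·42 + 52·56 + 35·35 + 49·36)/205² = 0.20581
κ = (pₒ − pₑ)/(1 − pₑ) = (0.54634 − 0.20581)/(1 − 0.20581) = 0.4288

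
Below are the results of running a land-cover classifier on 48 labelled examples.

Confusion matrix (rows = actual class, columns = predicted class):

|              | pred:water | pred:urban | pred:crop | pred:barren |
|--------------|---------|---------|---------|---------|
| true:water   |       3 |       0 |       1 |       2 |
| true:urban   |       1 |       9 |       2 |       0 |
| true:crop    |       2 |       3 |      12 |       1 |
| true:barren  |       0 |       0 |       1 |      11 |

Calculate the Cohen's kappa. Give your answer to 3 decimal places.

Observed agreement pₒ = trace/N = 35/48 = 0.7292
Expected agreement pₑ = Σ (rowᵢ·colᵢ)/N² = (6·6 + 12·12 + 18·16 + 12·14)/48² = 0.2760
κ = (pₒ − pₑ)/(1 − pₑ) = (0.7292 − 0.2760)/(1 − 0.2760) = 0.626

0.626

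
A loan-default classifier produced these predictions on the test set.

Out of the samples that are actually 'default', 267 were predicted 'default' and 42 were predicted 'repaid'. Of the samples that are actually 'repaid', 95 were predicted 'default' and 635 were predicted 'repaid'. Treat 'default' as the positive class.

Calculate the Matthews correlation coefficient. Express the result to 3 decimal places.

0.704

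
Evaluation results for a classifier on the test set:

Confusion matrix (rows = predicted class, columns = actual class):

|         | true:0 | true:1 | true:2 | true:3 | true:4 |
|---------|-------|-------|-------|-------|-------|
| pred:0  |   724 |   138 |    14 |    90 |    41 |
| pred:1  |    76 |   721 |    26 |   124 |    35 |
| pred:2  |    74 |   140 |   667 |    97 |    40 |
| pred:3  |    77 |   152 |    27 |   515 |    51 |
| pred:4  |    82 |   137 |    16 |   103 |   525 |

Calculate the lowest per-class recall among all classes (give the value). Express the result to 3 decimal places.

Per-class recall (TP/(TP+FN)):
  0: TP=724, FN=76+74+77+82=309 → 724/1033 = 0.7009
  1: TP=721, FN=138+140+152+137=567 → 721/1288 = 0.5598
  2: TP=667, FN=14+26+27+16=83 → 667/750 = 0.8893
  3: TP=515, FN=90+124+97+103=414 → 515/929 = 0.5544
  4: TP=525, FN=41+35+40+51=167 → 525/692 = 0.7587
Lowest is class '3' with recall = 0.554.

0.554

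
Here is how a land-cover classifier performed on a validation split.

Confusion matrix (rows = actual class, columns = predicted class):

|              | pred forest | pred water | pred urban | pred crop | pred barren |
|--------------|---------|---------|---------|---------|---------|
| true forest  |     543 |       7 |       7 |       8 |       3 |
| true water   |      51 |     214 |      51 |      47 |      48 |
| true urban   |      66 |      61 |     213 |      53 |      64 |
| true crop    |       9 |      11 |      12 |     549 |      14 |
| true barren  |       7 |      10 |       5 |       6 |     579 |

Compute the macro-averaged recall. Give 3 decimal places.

0.764

Per-class recall (TP/(TP+FN)):
  forest: TP=543, FN=7+7+8+3=25 → 543/568 = 0.9560
  water: TP=214, FN=51+51+47+48=197 → 214/411 = 0.5207
  urban: TP=213, FN=66+61+53+64=244 → 213/457 = 0.4661
  crop: TP=549, FN=9+11+12+14=46 → 549/595 = 0.9227
  barren: TP=579, FN=7+10+5+6=28 → 579/607 = 0.9539
Macro-recall = mean = (0.9560 + 0.5207 + 0.4661 + 0.9227 + 0.9539) / 5 = 0.764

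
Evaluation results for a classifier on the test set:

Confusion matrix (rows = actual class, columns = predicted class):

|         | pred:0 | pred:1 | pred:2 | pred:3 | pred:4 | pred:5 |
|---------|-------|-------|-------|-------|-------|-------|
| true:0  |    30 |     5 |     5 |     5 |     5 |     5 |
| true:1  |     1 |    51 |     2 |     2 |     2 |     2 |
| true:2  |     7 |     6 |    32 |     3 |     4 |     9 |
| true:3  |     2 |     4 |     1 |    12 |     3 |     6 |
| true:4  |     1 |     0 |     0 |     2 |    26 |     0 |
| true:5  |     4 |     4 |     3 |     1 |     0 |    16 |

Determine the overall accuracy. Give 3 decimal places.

0.640

Accuracy = trace / total = (30+51+32+12+26+16=167) / 261 = 167/261 = 0.640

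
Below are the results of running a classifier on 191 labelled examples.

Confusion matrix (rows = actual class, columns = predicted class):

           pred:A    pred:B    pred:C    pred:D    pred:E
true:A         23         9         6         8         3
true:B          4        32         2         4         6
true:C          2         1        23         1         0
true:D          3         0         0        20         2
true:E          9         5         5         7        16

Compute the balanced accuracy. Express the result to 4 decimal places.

0.6338

Balanced accuracy = mean of per-class recall.
  A: recall = 23/49 = 0.46939
  B: recall = 32/48 = 0.66667
  C: recall = 23/27 = 0.85185
  D: recall = 20/25 = 0.80000
  E: recall = 16/42 = 0.38095
Mean = (0.46939 + 0.66667 + 0.85185 + 0.80000 + 0.38095) / 5 = 0.6338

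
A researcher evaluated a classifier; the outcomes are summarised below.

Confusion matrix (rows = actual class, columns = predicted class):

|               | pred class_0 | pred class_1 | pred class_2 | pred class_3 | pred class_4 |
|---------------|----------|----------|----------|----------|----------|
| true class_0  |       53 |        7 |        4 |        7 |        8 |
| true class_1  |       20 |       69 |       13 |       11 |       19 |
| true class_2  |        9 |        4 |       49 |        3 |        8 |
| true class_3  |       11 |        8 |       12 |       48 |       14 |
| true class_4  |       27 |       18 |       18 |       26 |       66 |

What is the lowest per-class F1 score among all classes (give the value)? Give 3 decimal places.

0.489

Per-class F1 score (2·TP/(2·TP+FP+FN)):
  class_0: TP=53, FP=20+9+11+27=67, FN=7+4+7+8=26 → 106/199 = 0.5327
  class_1: TP=69, FP=7+4+8+18=37, FN=20+13+11+19=63 → 138/238 = 0.5798
  class_2: TP=49, FP=4+13+12+18=47, FN=9+4+3+8=24 → 98/169 = 0.5799
  class_3: TP=48, FP=7+11+3+26=47, FN=11+8+12+14=45 → 96/188 = 0.5106
  class_4: TP=66, FP=8+19+8+14=49, FN=27+18+18+26=89 → 132/270 = 0.4889
Lowest is class 'class_4' with F1 score = 0.489.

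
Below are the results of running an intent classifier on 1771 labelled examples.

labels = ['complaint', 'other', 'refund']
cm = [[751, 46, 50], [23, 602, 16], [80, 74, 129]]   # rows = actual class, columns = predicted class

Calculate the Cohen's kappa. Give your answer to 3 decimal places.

0.730

Observed agreement pₒ = trace/N = 1482/1771 = 0.8368
Expected agreement pₑ = Σ (rowᵢ·colᵢ)/N² = (847·854 + 641·722 + 283·195)/1771² = 0.3958
κ = (pₒ − pₑ)/(1 − pₑ) = (0.8368 − 0.3958)/(1 − 0.3958) = 0.730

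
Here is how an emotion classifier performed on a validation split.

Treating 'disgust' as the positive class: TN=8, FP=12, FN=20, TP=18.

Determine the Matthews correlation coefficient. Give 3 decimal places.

MCC = (TP·TN − FP·FN) / √((TP+FP)(TP+FN)(TN+FP)(TN+FN))
Numerator = 18·8 − 12·20 = -96
Denominator = √(30·38·20·28) = √638400 = 798.9994
MCC = -96 / 798.9994 = -0.120

-0.120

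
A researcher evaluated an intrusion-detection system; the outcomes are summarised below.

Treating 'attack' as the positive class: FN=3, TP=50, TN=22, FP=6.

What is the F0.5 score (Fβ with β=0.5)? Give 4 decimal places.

Fβ = (1+β²)·TP / ((1+β²)·TP + β²·FN + FP), with β²=1/4
= 1.25·50 / (1.25·50 + 0.25·3 + 6) = 0.9025

0.9025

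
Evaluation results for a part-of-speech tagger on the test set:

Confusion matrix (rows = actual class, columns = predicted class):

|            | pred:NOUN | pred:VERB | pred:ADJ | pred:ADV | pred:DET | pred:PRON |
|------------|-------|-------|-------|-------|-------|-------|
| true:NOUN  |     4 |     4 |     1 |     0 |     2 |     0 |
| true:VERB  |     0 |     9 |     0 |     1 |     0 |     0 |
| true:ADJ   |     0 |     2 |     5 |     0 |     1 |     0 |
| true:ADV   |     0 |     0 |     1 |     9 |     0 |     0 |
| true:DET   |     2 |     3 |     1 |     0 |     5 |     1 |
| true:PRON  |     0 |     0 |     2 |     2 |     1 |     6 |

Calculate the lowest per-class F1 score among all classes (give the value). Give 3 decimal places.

0.471

Per-class F1 score (2·TP/(2·TP+FP+FN)):
  NOUN: TP=4, FP=0+0+0+2+0=2, FN=4+1+0+2+0=7 → 8/17 = 0.4706
  VERB: TP=9, FP=4+2+0+3+0=9, FN=0+0+1+0+0=1 → 18/28 = 0.6429
  ADJ: TP=5, FP=1+0+1+1+2=5, FN=0+2+0+1+0=3 → 10/18 = 0.5556
  ADV: TP=9, FP=0+1+0+0+2=3, FN=0+0+1+0+0=1 → 18/22 = 0.8182
  DET: TP=5, FP=2+0+1+0+1=4, FN=2+3+1+0+1=7 → 10/21 = 0.4762
  PRON: TP=6, FP=0+0+0+0+1=1, FN=0+0+2+2+1=5 → 12/18 = 0.6667
Lowest is class 'NOUN' with F1 score = 0.471.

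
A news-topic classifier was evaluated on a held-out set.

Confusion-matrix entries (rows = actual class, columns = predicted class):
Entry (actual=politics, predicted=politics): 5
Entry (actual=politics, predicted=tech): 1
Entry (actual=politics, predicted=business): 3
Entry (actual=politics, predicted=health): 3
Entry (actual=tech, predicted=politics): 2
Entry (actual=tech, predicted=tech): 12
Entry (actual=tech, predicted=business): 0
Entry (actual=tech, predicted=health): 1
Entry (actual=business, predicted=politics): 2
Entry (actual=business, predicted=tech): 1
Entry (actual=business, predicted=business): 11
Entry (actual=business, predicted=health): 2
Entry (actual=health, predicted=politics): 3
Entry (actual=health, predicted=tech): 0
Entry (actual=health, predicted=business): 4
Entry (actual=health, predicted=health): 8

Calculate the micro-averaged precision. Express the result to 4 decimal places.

0.6207

Micro-averaging pools counts across classes: ΣTP=36, ΣFP=22, ΣFN=22.
Micro-precision = TP/(TP+FP) on pooled counts = 0.6207 (equals overall accuracy in single-label multiclass).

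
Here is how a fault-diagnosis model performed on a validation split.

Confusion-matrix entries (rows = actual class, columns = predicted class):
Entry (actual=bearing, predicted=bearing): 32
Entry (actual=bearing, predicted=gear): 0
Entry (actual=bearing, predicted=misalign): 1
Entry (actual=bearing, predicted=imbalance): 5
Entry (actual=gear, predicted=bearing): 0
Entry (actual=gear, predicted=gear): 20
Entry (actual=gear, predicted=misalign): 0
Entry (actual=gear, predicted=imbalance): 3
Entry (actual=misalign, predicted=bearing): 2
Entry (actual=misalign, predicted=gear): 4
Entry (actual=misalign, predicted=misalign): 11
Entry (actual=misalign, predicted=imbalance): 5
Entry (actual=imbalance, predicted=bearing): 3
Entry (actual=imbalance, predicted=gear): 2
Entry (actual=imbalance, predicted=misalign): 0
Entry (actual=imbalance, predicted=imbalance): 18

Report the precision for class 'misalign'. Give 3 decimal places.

Take TP from the diagonal, FP from the rest of the 'misalign' prediction marginal, FN from the rest of the 'misalign' actual marginal.
precision = TP/(TP+FP).
misalign: TP=11, FP=1+0+0=1 → 11/12 = 0.9167

0.917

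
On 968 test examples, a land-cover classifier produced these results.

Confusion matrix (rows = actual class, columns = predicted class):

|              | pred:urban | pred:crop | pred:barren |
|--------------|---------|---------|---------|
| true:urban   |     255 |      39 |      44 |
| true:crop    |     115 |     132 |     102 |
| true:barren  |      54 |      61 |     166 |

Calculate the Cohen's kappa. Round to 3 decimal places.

0.357

Observed agreement pₒ = trace/N = 553/968 = 0.5713
Expected agreement pₑ = Σ (rowᵢ·colᵢ)/N² = (338·424 + 349·232 + 281·312)/968² = 0.3329
κ = (pₒ − pₑ)/(1 − pₑ) = (0.5713 − 0.3329)/(1 − 0.3329) = 0.357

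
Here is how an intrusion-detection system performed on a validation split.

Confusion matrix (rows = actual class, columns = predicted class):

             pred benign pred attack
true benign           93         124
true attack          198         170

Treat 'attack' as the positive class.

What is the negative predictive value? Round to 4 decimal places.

NPV = TN/(TN+FN) = 93/(93+198) = 0.3196

0.3196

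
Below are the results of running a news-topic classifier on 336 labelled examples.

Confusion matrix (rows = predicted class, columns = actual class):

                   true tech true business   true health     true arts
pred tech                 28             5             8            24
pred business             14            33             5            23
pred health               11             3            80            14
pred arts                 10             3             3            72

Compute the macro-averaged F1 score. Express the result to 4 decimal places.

0.6070

Per-class F1 score (2·TP/(2·TP+FP+FN)):
  tech: TP=28, FP=5+8+24=37, FN=14+11+10=35 → 56/128 = 0.43750
  business: TP=33, FP=14+5+23=42, FN=5+3+3=11 → 66/119 = 0.55462
  health: TP=80, FP=11+3+14=28, FN=8+5+3=16 → 160/204 = 0.78431
  arts: TP=72, FP=10+3+3=16, FN=24+23+14=61 → 144/221 = 0.65158
Macro-F1 score = mean = (0.43750 + 0.55462 + 0.78431 + 0.65158) / 4 = 0.6070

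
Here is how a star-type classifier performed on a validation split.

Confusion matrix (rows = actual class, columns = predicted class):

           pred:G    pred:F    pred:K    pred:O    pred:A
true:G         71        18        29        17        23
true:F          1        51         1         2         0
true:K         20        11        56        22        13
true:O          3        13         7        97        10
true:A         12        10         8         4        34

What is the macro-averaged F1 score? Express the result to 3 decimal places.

0.571

Per-class F1 score (2·TP/(2·TP+FP+FN)):
  G: TP=71, FP=1+20+3+12=36, FN=18+29+17+23=87 → 142/265 = 0.5358
  F: TP=51, FP=18+11+13+10=52, FN=1+1+2+0=4 → 102/158 = 0.6456
  K: TP=56, FP=29+1+7+8=45, FN=20+11+22+13=66 → 112/223 = 0.5022
  O: TP=97, FP=17+2+22+4=45, FN=3+13+7+10=33 → 194/272 = 0.7132
  A: TP=34, FP=23+0+13+10=46, FN=12+10+8+4=34 → 68/148 = 0.4595
Macro-F1 score = mean = (0.5358 + 0.6456 + 0.5022 + 0.7132 + 0.4595) / 5 = 0.571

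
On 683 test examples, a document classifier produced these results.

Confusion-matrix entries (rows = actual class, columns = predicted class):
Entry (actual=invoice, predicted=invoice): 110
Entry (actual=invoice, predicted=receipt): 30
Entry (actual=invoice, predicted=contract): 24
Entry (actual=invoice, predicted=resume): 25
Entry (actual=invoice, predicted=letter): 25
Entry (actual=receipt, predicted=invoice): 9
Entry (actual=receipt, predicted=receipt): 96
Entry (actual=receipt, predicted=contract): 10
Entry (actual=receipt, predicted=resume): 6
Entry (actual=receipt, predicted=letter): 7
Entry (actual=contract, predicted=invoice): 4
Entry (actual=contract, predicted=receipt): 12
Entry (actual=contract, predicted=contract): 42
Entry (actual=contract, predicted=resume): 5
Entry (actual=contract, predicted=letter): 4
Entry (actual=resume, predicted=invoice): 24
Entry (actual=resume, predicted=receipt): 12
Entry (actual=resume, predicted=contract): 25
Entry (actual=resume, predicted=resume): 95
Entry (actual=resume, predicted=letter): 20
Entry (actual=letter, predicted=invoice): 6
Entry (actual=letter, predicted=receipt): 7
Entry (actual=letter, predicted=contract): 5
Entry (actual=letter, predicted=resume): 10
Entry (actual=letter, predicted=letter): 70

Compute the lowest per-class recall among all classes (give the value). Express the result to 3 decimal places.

Per-class recall (TP/(TP+FN)):
  invoice: TP=110, FN=30+24+25+25=104 → 110/214 = 0.5140
  receipt: TP=96, FN=9+10+6+7=32 → 96/128 = 0.7500
  contract: TP=42, FN=4+12+5+4=25 → 42/67 = 0.6269
  resume: TP=95, FN=24+12+25+20=81 → 95/176 = 0.5398
  letter: TP=70, FN=6+7+5+10=28 → 70/98 = 0.7143
Lowest is class 'invoice' with recall = 0.514.

0.514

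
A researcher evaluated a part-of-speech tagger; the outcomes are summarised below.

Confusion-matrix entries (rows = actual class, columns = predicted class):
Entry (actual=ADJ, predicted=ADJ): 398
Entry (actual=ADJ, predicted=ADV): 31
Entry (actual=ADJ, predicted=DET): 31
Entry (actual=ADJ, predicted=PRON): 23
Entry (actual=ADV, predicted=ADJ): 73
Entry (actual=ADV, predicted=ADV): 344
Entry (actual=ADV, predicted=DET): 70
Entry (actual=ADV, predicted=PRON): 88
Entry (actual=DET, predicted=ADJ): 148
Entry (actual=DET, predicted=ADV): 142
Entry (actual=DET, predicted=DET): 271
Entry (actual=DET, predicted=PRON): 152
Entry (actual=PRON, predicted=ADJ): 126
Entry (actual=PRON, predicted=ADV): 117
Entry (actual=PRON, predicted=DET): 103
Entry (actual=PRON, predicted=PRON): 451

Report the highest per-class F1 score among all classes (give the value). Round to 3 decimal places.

0.648

Per-class F1 score (2·TP/(2·TP+FP+FN)):
  ADJ: TP=398, FP=73+148+126=347, FN=31+31+23=85 → 796/1228 = 0.6482
  ADV: TP=344, FP=31+142+117=290, FN=73+70+88=231 → 688/1209 = 0.5691
  DET: TP=271, FP=31+70+103=204, FN=148+142+152=442 → 542/1188 = 0.4562
  PRON: TP=451, FP=23+88+152=263, FN=126+117+103=346 → 902/1511 = 0.5970
Highest is class 'ADJ' with F1 score = 0.648.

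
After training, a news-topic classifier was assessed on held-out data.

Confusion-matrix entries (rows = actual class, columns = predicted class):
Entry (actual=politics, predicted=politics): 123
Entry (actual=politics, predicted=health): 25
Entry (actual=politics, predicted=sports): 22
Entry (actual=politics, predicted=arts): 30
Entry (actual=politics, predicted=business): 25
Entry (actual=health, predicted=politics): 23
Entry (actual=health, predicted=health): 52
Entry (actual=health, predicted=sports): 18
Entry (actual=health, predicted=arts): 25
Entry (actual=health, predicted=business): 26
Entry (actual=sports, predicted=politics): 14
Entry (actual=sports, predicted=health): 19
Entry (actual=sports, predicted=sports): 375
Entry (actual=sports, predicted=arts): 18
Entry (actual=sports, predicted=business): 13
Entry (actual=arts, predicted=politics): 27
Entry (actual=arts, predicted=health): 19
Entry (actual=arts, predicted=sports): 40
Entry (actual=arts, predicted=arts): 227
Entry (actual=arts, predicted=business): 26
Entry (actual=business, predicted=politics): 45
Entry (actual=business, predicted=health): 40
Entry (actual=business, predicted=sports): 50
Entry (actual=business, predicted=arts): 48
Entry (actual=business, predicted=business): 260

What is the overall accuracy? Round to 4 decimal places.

0.6522

Accuracy = trace / total = (123+52+375+227+260=1037) / 1590 = 1037/1590 = 0.6522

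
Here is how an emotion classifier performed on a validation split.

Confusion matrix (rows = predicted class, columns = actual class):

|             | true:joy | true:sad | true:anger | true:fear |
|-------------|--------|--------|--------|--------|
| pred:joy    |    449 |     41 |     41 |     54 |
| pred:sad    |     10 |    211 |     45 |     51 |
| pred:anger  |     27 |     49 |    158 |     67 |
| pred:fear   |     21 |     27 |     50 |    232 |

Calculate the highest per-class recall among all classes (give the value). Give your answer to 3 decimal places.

0.886

Per-class recall (TP/(TP+FN)):
  joy: TP=449, FN=10+27+21=58 → 449/507 = 0.8856
  sad: TP=211, FN=41+49+27=117 → 211/328 = 0.6433
  anger: TP=158, FN=41+45+50=136 → 158/294 = 0.5374
  fear: TP=232, FN=54+51+67=172 → 232/404 = 0.5743
Highest is class 'joy' with recall = 0.886.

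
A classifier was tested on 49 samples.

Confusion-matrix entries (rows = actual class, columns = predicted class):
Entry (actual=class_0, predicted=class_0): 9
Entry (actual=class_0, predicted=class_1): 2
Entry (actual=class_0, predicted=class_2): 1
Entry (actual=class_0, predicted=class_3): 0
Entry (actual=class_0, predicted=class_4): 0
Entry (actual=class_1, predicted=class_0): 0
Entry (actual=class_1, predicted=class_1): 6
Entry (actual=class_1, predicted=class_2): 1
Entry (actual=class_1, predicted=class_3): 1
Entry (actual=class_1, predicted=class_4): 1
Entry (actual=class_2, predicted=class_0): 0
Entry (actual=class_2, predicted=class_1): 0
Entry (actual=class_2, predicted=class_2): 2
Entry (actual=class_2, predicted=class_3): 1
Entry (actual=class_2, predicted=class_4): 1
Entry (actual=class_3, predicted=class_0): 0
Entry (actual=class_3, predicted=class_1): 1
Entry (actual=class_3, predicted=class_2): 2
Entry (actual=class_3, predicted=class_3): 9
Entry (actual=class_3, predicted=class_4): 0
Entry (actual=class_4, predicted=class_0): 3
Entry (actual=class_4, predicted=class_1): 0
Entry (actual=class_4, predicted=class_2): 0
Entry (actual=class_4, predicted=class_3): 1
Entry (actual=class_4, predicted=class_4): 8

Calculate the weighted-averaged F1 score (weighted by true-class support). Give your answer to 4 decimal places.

0.7006

Per-class F1 score (2·TP/(2·TP+FP+FN)):
  class_0: TP=9, FP=0+0+0+3=3, FN=2+1+0+0=3 → 18/24 = 0.75000
  class_1: TP=6, FP=2+0+1+0=3, FN=0+1+1+1=3 → 12/18 = 0.66667
  class_2: TP=2, FP=1+1+2+0=4, FN=0+0+1+1=2 → 4/10 = 0.40000
  class_3: TP=9, FP=0+1+1+1=3, FN=0+1+2+0=3 → 18/24 = 0.75000
  class_4: TP=8, FP=0+1+1+0=2, FN=3+0+0+1=4 → 16/22 = 0.72727
Weighted-F1 score = Σ (supportᵢ/N)·F1 scoreᵢ with N=49: (12/49)·0.75000 + (9/49)·0.66667 + (4/49)·0.40000 + (12/49)·0.75000 + (12/49)·0.72727 = 0.7006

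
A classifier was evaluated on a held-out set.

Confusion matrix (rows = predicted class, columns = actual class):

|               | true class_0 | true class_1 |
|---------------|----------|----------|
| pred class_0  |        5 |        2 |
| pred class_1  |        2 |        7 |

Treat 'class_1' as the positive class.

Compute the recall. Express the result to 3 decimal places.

Recall = TP/(TP+FN) = 7/(7+2) = 7/9 = 0.778

0.778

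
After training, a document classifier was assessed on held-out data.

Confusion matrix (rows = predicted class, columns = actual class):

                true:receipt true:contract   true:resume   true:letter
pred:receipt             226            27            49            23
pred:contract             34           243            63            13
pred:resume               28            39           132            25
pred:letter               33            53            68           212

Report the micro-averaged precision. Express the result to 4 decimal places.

0.6412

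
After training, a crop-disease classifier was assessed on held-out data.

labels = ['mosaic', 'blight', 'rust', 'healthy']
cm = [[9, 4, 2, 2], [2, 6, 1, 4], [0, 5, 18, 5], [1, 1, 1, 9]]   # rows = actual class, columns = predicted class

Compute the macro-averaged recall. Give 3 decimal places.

0.596

Per-class recall (TP/(TP+FN)):
  mosaic: TP=9, FN=4+2+2=8 → 9/17 = 0.5294
  blight: TP=6, FN=2+1+4=7 → 6/13 = 0.4615
  rust: TP=18, FN=0+5+5=10 → 18/28 = 0.6429
  healthy: TP=9, FN=1+1+1=3 → 9/12 = 0.7500
Macro-recall = mean = (0.5294 + 0.4615 + 0.6429 + 0.7500) / 4 = 0.596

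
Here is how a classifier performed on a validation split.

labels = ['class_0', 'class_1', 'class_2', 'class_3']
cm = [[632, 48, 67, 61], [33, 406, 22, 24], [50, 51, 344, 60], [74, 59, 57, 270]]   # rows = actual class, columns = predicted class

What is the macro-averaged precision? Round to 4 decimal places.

0.7184

Per-class precision (TP/(TP+FP)):
  class_0: TP=632, FP=33+50+74=157 → 632/789 = 0.80101
  class_1: TP=406, FP=48+51+59=158 → 406/564 = 0.71986
  class_2: TP=344, FP=67+22+57=146 → 344/490 = 0.70204
  class_3: TP=270, FP=61+24+60=145 → 270/415 = 0.65060
Macro-precision = mean = (0.80101 + 0.71986 + 0.70204 + 0.65060) / 4 = 0.7184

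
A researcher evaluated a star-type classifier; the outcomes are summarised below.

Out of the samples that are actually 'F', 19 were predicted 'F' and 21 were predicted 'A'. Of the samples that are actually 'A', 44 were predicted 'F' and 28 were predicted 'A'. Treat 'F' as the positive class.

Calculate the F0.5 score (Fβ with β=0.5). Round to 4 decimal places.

Fβ = (1+β²)·TP / ((1+β²)·TP + β²·FN + FP), with β²=1/4
= 1.25·19 / (1.25·19 + 0.25·21 + 44) = 0.3253

0.3253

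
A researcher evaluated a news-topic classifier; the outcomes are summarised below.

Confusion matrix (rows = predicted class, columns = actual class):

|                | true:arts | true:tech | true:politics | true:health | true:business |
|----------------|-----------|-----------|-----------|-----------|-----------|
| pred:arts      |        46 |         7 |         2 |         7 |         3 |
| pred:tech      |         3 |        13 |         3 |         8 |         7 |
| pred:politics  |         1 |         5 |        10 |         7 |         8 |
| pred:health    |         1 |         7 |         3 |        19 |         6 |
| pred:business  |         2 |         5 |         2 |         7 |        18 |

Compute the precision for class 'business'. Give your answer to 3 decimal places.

0.529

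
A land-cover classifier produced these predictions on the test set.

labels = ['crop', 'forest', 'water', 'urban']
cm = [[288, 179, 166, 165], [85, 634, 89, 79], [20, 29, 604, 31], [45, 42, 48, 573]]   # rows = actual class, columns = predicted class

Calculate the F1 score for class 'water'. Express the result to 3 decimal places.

One-vs-rest for 'water': TP = diagonal; FP = other classes predicted 'water'; FN = 'water' predicted as other.
F1 score = 2·TP/(2·TP+FP+FN).
water: TP=604, FP=166+89+48=303, FN=20+29+31=80 → 1208/1591 = 0.7593

0.759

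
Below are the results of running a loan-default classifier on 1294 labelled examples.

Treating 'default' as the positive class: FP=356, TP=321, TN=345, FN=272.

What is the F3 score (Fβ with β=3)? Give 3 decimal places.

Fβ = (1+β²)·TP / ((1+β²)·TP + β²·FN + FP), with β²=9
= 10·321 / (10·321 + 9·272 + 356) = 0.534

0.534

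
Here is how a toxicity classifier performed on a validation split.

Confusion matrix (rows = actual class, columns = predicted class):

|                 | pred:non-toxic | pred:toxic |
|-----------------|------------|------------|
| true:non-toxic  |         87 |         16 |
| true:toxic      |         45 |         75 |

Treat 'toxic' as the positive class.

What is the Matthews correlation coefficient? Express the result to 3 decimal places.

MCC = (TP·TN − FP·FN) / √((TP+FP)(TP+FN)(TN+FP)(TN+FN))
Numerator = 75·87 − 16·45 = 5805
Denominator = √(91·120·103·132) = √148468320 = 12184.7577
MCC = 5805 / 12184.7577 = 0.476

0.476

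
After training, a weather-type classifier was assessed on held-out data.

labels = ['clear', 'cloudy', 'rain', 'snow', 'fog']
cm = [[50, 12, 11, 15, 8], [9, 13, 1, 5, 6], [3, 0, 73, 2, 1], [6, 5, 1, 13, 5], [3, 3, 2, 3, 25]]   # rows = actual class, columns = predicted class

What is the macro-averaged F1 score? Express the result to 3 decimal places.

Per-class F1 score (2·TP/(2·TP+FP+FN)):
  clear: TP=50, FP=9+3+6+3=21, FN=12+11+15+8=46 → 100/167 = 0.5988
  cloudy: TP=13, FP=12+0+5+3=20, FN=9+1+5+6=21 → 26/67 = 0.3881
  rain: TP=73, FP=11+1+1+2=15, FN=3+0+2+1=6 → 146/167 = 0.8743
  snow: TP=13, FP=15+5+2+3=25, FN=6+5+1+5=17 → 26/68 = 0.3824
  fog: TP=25, FP=8+6+1+5=20, FN=3+3+2+3=11 → 50/81 = 0.6173
Macro-F1 score = mean = (0.5988 + 0.3881 + 0.8743 + 0.3824 + 0.6173) / 5 = 0.572

0.572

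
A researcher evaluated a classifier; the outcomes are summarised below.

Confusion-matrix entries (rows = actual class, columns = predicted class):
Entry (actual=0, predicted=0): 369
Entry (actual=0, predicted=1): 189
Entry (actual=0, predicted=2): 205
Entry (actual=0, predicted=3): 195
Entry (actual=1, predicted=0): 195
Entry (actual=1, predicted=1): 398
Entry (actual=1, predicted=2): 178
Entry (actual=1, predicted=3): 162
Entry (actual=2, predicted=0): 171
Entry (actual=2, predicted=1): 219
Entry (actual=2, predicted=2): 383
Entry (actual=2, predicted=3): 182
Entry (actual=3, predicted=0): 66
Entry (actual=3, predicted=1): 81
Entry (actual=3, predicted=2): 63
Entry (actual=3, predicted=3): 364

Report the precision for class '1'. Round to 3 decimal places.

0.449

Take TP from the diagonal, FP from the rest of the '1' prediction marginal, FN from the rest of the '1' actual marginal.
precision = TP/(TP+FP).
1: TP=398, FP=189+219+81=489 → 398/887 = 0.4487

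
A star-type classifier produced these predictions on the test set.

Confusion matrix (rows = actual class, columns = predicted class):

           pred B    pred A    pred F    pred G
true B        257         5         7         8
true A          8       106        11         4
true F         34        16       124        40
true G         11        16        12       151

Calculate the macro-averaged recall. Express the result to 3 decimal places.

0.781

Per-class recall (TP/(TP+FN)):
  B: TP=257, FN=5+7+8=20 → 257/277 = 0.9278
  A: TP=106, FN=8+11+4=23 → 106/129 = 0.8217
  F: TP=124, FN=34+16+40=90 → 124/214 = 0.5794
  G: TP=151, FN=11+16+12=39 → 151/190 = 0.7947
Macro-recall = mean = (0.9278 + 0.8217 + 0.5794 + 0.7947) / 4 = 0.781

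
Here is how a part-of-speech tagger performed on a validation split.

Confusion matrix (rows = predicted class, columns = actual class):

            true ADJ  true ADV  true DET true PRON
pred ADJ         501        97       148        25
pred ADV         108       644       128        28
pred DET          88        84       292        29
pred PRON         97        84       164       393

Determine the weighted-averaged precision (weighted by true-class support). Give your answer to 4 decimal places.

0.6348

Per-class precision (TP/(TP+FP)):
  ADJ: TP=501, FP=97+148+25=270 → 501/771 = 0.64981
  ADV: TP=644, FP=108+128+28=264 → 644/908 = 0.70925
  DET: TP=292, FP=88+84+29=201 → 292/493 = 0.59229
  PRON: TP=393, FP=97+84+164=345 → 393/738 = 0.53252
Weighted-precision = Σ (supportᵢ/N)·precisionᵢ with N=2910: (794/2910)·0.64981 + (909/2910)·0.70925 + (732/2910)·0.59229 + (475/2910)·0.53252 = 0.6348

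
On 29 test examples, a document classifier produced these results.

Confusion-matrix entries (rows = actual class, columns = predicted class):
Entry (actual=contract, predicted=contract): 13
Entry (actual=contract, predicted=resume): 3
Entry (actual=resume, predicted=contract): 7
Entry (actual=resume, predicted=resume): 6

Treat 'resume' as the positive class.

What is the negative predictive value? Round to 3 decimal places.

0.650

NPV = TN/(TN+FN) = 13/(13+7) = 0.650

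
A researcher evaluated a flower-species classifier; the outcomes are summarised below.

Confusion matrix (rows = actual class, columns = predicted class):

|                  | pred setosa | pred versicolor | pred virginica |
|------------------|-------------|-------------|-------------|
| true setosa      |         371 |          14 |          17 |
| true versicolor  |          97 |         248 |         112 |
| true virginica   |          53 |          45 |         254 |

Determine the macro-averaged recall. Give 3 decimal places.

0.729

Per-class recall (TP/(TP+FN)):
  setosa: TP=371, FN=14+17=31 → 371/402 = 0.9229
  versicolor: TP=248, FN=97+112=209 → 248/457 = 0.5427
  virginica: TP=254, FN=53+45=98 → 254/352 = 0.7216
Macro-recall = mean = (0.9229 + 0.5427 + 0.7216) / 3 = 0.729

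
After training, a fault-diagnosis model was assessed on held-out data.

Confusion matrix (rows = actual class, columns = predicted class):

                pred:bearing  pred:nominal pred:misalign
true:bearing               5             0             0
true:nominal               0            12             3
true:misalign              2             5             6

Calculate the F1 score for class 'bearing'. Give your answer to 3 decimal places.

F1 score = 2·TP/(2·TP+FP+FN).
bearing: TP=5, FP=0+2=2, FN=0+0=0 → 10/12 = 0.8333

0.833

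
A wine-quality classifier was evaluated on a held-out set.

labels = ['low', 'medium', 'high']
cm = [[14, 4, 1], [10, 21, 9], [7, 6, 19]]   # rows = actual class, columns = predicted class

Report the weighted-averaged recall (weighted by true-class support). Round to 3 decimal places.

0.593

Per-class recall (TP/(TP+FN)):
  low: TP=14, FN=4+1=5 → 14/19 = 0.7368
  medium: TP=21, FN=10+9=19 → 21/40 = 0.5250
  high: TP=19, FN=7+6=13 → 19/32 = 0.5938
Weighted-recall = Σ (supportᵢ/N)·recallᵢ with N=91: (19/91)·0.7368 + (40/91)·0.5250 + (32/91)·0.5938 = 0.593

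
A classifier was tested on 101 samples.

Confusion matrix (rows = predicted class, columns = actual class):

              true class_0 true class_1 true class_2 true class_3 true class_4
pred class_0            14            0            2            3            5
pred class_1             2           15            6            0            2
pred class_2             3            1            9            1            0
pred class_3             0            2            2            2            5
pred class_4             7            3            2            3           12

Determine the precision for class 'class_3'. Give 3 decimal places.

0.182

Take TP from the diagonal, FP from the rest of the 'class_3' prediction marginal, FN from the rest of the 'class_3' actual marginal.
precision = TP/(TP+FP).
class_3: TP=2, FP=0+2+2+5=9 → 2/11 = 0.1818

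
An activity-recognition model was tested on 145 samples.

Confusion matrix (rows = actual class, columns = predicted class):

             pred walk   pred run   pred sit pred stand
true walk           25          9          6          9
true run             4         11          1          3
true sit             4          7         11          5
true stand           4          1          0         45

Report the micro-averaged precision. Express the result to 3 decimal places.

Micro-averaging pools counts across classes: ΣTP=92, ΣFP=53, ΣFN=53.
Micro-precision = TP/(TP+FP) on pooled counts = 0.634 (equals overall accuracy in single-label multiclass).

0.634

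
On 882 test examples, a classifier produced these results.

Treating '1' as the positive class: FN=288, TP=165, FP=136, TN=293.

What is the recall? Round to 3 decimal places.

0.364

Recall = TP/(TP+FN) = 165/(165+288) = 165/453 = 0.364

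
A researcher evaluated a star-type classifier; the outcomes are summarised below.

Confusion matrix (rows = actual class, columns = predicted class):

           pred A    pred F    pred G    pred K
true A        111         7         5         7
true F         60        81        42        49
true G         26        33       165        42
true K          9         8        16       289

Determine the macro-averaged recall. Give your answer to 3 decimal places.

0.680

Per-class recall (TP/(TP+FN)):
  A: TP=111, FN=7+5+7=19 → 111/130 = 0.8538
  F: TP=81, FN=60+42+49=151 → 81/232 = 0.3491
  G: TP=165, FN=26+33+42=101 → 165/266 = 0.6203
  K: TP=289, FN=9+8+16=33 → 289/322 = 0.8975
Macro-recall = mean = (0.8538 + 0.3491 + 0.6203 + 0.8975) / 4 = 0.680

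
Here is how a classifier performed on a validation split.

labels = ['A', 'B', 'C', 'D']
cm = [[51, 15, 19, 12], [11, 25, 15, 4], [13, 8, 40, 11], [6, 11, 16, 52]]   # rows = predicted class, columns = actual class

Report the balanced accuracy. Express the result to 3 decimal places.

0.539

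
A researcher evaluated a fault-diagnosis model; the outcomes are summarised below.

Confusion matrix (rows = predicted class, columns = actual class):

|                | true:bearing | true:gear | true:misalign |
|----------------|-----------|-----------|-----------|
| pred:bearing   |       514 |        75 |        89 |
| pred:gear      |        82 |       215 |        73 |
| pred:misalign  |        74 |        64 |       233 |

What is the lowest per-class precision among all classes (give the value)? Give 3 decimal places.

Per-class precision (TP/(TP+FP)):
  bearing: TP=514, FP=75+89=164 → 514/678 = 0.7581
  gear: TP=215, FP=82+73=155 → 215/370 = 0.5811
  misalign: TP=233, FP=74+64=138 → 233/371 = 0.6280
Lowest is class 'gear' with precision = 0.581.

0.581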